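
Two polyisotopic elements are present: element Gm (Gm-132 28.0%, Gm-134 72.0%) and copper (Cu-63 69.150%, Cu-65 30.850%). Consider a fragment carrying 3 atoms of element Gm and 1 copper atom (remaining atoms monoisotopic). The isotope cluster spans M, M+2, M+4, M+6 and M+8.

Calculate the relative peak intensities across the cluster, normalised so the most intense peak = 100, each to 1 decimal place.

Element Gm pattern (n=3): 0.021952 : 0.169344 : 0.435456 : 0.373248
Copper pattern (n=1): 0.6915 : 0.3085
Convolve the two distributions (both contribute in 2-u steps):
  M: 0.021952×0.6915 = 0.015180
  M+2: 0.021952×0.3085 + 0.169344×0.6915 = 0.123874
  M+4: 0.169344×0.3085 + 0.435456×0.6915 = 0.353360
  M+6: 0.435456×0.3085 + 0.373248×0.6915 = 0.392439
  M+8: 0.373248×0.3085 = 0.115147
Scale to base peak (0.392439) = 100: 3.9 : 31.6 : 90.0 : 100.0 : 29.3

3.9 : 31.6 : 90.0 : 100.0 : 29.3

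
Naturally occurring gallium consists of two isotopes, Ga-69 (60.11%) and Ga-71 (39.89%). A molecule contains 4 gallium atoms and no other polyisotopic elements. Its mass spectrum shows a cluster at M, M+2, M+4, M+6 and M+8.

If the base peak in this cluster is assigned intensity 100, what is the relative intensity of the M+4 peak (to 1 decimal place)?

99.5

(0.6011 + 0.3989)^4 gives M 0.1306, M+2 0.3465, M+4 0.3450, M+6 0.1526, M+8 0.0253; the largest is M+2.
P(M+2) = C(4,1) × 0.6011^3 × 0.3989^1 = 4 × 0.21719018 × 0.3989 = 0.346549 (base)
P(M+4) = C(4,2) × 0.6011^2 × 0.3989^2 = 6 × 0.36132121 × 0.15912121 = 0.344963
Relative intensity = 0.344963 / 0.346549 × 100 = 99.5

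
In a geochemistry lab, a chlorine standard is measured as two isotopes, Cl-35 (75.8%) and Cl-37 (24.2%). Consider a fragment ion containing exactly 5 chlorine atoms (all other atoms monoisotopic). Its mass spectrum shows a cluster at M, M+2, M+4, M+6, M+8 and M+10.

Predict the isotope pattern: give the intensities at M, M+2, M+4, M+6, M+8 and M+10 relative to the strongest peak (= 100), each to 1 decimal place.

Each Cl atom is independently Cl-35 (p = 0.758) or Cl-37 (q = 0.242); the cluster is the binomial expansion (p + q)^5.
P(M) = 0.758^5 = 0.250234
P(M+2) = 5 × 0.758^4 × 0.242^1 = 0.399450
P(M+4) = 10 × 0.758^3 × 0.242^2 = 0.255058
P(M+6) = 10 × 0.758^2 × 0.242^3 = 0.081430
P(M+8) = 5 × 0.758^1 × 0.242^4 = 0.012999
P(M+10) = 0.242^5 = 0.000830
The M+2 peak is largest (0.399450); scaling to 100 gives 62.6 : 100.0 : 63.9 : 20.4 : 3.3 : 0.2.

62.6 : 100.0 : 63.9 : 20.4 : 3.3 : 0.2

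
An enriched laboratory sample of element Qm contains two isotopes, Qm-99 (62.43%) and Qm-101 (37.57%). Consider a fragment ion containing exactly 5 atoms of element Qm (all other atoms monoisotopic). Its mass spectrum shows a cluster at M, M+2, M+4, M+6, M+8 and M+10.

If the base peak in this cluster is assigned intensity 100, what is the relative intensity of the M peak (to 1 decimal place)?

27.6

(0.6243 + 0.3757)^5 gives M 0.0948, M+2 0.2854, M+4 0.3434, M+6 0.2067, M+8 0.0622, M+10 0.0075; the largest is M+4.
P(M+4) = C(5,2) × 0.6243^3 × 0.3757^2 = 10 × 0.24332123 × 0.14115049 = 0.343449 (base)
P(M) = C(5,0) × 0.6243^5 × 0.3757^0 = 1 × 0.09483457 × 1.0000 = 0.094835
Relative intensity = 0.094835 / 0.343449 × 100 = 27.6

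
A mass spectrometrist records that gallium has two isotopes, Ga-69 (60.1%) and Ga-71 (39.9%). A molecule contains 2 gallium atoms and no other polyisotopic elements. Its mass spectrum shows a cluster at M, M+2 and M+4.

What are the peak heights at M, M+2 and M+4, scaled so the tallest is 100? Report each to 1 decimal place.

75.3 : 100.0 : 33.2

Each Ga atom is independently Ga-69 (p = 0.601) or Ga-71 (q = 0.399); the cluster is the binomial expansion (p + q)^2.
P(M) = 0.601^2 = 0.361201
P(M+2) = 2 × 0.601^1 × 0.399^1 = 0.479598
P(M+4) = 0.399^2 = 0.159201
The M+2 peak is largest (0.479598); scaling to 100 gives 75.3 : 100.0 : 33.2.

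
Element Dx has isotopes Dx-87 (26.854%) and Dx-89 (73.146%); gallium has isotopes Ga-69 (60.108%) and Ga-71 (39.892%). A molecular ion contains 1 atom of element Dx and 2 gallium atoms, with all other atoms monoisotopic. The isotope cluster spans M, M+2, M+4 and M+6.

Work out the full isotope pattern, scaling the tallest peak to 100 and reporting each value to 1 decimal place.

Element Dx pattern (n=1): 0.26854 : 0.73146
Gallium pattern (n=2): 0.36129717 : 0.47956567 : 0.15913717
Convolve the two distributions (both contribute in 2-u steps):
  M: 0.26854×0.36129717 = 0.097023
  M+2: 0.26854×0.47956567 + 0.73146×0.36129717 = 0.393057
  M+4: 0.26854×0.15913717 + 0.73146×0.47956567 = 0.393518
  M+6: 0.73146×0.15913717 = 0.116402
Scale to base peak (0.393518) = 100: 24.7 : 99.9 : 100.0 : 29.6

24.7 : 99.9 : 100.0 : 29.6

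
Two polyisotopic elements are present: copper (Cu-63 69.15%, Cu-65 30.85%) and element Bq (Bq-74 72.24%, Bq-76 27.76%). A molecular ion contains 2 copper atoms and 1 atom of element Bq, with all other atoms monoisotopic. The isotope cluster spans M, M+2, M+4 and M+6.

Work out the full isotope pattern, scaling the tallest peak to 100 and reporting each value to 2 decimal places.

78.34 : 100.00 : 42.45 : 5.99

Copper pattern (n=2): 0.47817225 : 0.4266555 : 0.09517225
Element Bq pattern (n=1): 0.7224 : 0.2776
Convolve the two distributions (both contribute in 2-u steps):
  M: 0.47817225×0.7224 = 0.345432
  M+2: 0.47817225×0.2776 + 0.4266555×0.7224 = 0.440957
  M+4: 0.4266555×0.2776 + 0.09517225×0.7224 = 0.187192
  M+6: 0.09517225×0.2776 = 0.026420
Scale to base peak (0.440957) = 100: 78.34 : 100.00 : 42.45 : 5.99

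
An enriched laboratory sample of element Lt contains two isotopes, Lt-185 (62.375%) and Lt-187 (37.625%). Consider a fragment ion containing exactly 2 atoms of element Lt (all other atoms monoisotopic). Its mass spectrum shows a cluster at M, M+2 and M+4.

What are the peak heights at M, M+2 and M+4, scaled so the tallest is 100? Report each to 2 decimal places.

82.89 : 100.00 : 30.16

The 2 Lt atoms are independent, so intensities follow the terms of (0.62375 + 0.37625)^2.
P(M) = 0.62375^2 = 0.389064
P(M+2) = 2 × 0.62375^1 × 0.37625^1 = 0.469372
P(M+4) = 0.37625^2 = 0.141564
The M+2 peak is largest (0.469372); scaling to 100 gives 82.89 : 100.00 : 30.16.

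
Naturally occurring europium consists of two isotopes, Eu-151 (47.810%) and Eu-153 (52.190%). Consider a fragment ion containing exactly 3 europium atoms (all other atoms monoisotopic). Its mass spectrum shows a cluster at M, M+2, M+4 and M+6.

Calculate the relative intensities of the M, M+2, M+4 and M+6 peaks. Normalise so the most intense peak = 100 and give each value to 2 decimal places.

27.97 : 91.61 : 100.00 : 36.39

Each Eu atom is independently Eu-151 (p = 0.47810) or Eu-153 (q = 0.52190); the cluster is the binomial expansion (p + q)^3.
P(M) = 0.47810^3 = 0.109284
P(M+2) = 3 × 0.47810^2 × 0.52190^1 = 0.357887
P(M+4) = 3 × 0.47810^1 × 0.52190^2 = 0.390674
P(M+6) = 0.52190^3 = 0.142155
The M+4 peak is largest (0.390674); scaling to 100 gives 27.97 : 91.61 : 100.00 : 36.39.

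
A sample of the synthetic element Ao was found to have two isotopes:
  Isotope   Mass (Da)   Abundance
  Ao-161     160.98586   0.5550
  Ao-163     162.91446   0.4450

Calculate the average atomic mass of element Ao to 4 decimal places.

161.8441 Da

Weight each isotope mass by its fractional abundance: 0.5550 × 160.98586 + 0.4450 × 162.91446
= 89.347152 + 72.496935 = 161.844087 Da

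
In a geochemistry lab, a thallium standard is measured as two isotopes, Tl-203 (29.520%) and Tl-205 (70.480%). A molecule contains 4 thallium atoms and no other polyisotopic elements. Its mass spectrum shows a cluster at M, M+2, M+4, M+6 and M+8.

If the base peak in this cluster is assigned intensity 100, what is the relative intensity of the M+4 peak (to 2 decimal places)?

(0.29520 + 0.70480)^4 gives M 0.0076, M+2 0.0725, M+4 0.2597, M+6 0.4134, M+8 0.2468; the largest is M+6.
P(M+6) = C(4,3) × 0.29520^1 × 0.70480^3 = 4 × 0.2952 × 0.35010449 = 0.413403 (base)
P(M+4) = C(4,2) × 0.29520^2 × 0.70480^2 = 6 × 0.08714304 × 0.49674304 = 0.259726
Relative intensity = 0.259726 / 0.413403 × 100 = 62.83

62.83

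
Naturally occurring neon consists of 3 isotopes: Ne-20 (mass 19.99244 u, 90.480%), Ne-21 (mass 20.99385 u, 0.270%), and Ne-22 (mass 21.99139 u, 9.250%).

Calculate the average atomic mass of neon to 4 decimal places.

20.1800 u

Weight each isotope mass by its fractional abundance: 0.90480 × 19.99244 + 0.00270 × 20.99385 + 0.09250 × 21.99139
= 18.089160 + 0.056683 + 2.034204 = 20.180047 u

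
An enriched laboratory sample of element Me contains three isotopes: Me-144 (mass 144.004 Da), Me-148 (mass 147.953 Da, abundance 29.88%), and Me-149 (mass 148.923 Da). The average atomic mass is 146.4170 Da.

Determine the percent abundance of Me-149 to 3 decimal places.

25.067%

Let x and y be the fractions of Me-144 and Me-149. Then x + y = 1 − 0.2988 = 0.7012 and 144.004x + 148.923y = 146.4170 − 0.2988×147.953 = 102.2086436.
Substituting: 144.004x + 148.923(0.7012 − x) = 102.2086436
(144.004 − 148.923)x = -2.216164  ⇒  x = 0.45053, y = 0.25067
Me-144: 45.053%, Me-149: 25.067%.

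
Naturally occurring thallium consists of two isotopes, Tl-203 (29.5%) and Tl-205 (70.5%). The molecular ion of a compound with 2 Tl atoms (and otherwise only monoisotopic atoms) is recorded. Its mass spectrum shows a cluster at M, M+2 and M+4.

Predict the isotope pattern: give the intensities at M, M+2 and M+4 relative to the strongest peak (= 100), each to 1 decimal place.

Expanding (0.295 + 0.705)^2:
P(M) = 0.295^2 = 0.087025
P(M+2) = 2 × 0.295^1 × 0.705^1 = 0.415950
P(M+4) = 0.705^2 = 0.497025
The M+4 peak is largest (0.497025); scaling to 100 gives 17.5 : 83.7 : 100.0.

17.5 : 83.7 : 100.0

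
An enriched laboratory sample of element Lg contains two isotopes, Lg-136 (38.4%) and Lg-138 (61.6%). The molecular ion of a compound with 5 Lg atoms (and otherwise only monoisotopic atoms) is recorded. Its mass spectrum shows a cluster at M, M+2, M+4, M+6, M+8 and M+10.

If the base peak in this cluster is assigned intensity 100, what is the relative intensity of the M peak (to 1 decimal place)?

2.4

Binomial terms of (0.384 + 0.616)^5: M 0.0083, M+2 0.0670, M+4 0.2149, M+6 0.3447, M+8 0.2765, M+10 0.0887 → M+6 is the base peak.
P(M+6) = C(5,3) × 0.384^2 × 0.616^3 = 10 × 0.147456 × 0.2337449 = 0.344671 (base)
P(M) = C(5,0) × 0.384^5 × 0.616^0 = 1 × 0.00834942 × 1.0000 = 0.008349
Relative intensity = 0.008349 / 0.344671 × 100 = 2.4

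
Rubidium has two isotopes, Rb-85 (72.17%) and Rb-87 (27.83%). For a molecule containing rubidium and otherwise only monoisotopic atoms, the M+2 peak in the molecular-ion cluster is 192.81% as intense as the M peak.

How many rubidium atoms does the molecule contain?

The M+2/M ratio from n Rb atoms is n · q/p = n · 0.2783/0.7217.
n = 1.9281 × 0.7217/0.2783 = 5.00 ≈ 5

5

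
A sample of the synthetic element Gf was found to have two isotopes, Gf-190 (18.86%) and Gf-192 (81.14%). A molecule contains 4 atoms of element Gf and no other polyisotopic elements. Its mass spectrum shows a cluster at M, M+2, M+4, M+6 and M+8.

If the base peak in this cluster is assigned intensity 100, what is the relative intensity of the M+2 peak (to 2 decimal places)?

5.02

(0.1886 + 0.8114)^4 gives M 0.0013, M+2 0.0218, M+4 0.1405, M+6 0.4030, M+8 0.4335; the largest is M+8.
P(M+8) = C(4,4) × 0.1886^0 × 0.8114^4 = 1 × 1.0000 × 0.433451 = 0.433451 (base)
P(M+2) = C(4,1) × 0.1886^3 × 0.8114^1 = 4 × 0.00670849 × 0.8114 = 0.021773
Relative intensity = 0.021773 / 0.433451 × 100 = 5.02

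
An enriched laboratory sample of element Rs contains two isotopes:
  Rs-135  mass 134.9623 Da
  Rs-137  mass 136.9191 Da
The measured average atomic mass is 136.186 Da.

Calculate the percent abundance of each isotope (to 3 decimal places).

Rs-135: 37.464%, Rs-137: 62.536%

Let x be the fractional abundance of Rs-135; then Rs-137 has abundance 1 − x.
134.9623·x + 136.9191·(1 − x) = 136.186
(134.9623 − 136.9191)·x = 136.186 − 136.9191
x = -0.7331 / -1.9568 = 0.37464 → 37.464% Rs-135, 62.536% Rs-137.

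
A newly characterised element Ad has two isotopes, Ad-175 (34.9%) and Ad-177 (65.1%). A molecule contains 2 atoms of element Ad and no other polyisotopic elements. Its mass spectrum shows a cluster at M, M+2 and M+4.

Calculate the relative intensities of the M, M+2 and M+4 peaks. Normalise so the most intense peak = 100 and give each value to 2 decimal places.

26.80 : 100.00 : 93.27

The 2 Ad atoms are independent, so intensities follow the terms of (0.349 + 0.651)^2.
P(M) = 0.349^2 = 0.121801
P(M+2) = 2 × 0.349^1 × 0.651^1 = 0.454398
P(M+4) = 0.651^2 = 0.423801
The M+2 peak is largest (0.454398); scaling to 100 gives 26.80 : 100.00 : 93.27.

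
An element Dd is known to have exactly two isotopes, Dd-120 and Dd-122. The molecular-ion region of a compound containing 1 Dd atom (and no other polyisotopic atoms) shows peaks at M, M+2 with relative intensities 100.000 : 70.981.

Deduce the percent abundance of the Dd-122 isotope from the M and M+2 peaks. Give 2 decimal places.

If p is the fraction of Dd that is Dd-120, then I(M+2)/I(M) = [C(1,1)·p^0·(1−p)] / p^1 = 1·(1−p)/p = 70.981/100.000 = 0.7098
(1−p)/p = 0.7098/1 = 0.7098  ⇒  p = 1/(1 + 0.7098) = 0.5849
Dd-120: 58.49%, Dd-122: 41.51%.

41.51%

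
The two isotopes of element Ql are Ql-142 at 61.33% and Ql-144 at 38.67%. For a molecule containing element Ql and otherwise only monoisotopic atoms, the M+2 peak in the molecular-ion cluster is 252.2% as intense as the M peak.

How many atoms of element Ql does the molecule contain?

For n independent Ql atoms, I(M+2)/I(M) = n · (abundance Ql-144) / (abundance Ql-142) = n · 0.3867/0.6133.
n = 2.522 × 0.6133/0.3867 = 4.00 ≈ 4

4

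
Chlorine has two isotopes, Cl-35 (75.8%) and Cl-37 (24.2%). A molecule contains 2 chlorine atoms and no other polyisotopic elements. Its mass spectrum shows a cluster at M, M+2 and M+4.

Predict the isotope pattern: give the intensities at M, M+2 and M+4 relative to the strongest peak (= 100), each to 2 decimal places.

Expanding (0.758 + 0.242)^2:
P(M) = 0.758^2 = 0.574564
P(M+2) = 2 × 0.758^1 × 0.242^1 = 0.366872
P(M+4) = 0.242^2 = 0.058564
The M peak is largest (0.574564); scaling to 100 gives 100.00 : 63.85 : 10.19.

100.00 : 63.85 : 10.19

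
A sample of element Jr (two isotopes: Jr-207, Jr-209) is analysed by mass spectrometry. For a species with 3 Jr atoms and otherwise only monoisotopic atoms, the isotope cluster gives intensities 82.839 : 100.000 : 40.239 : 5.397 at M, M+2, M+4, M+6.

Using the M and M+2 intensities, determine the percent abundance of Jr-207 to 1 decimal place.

71.3%

Let p = fractional abundance of Jr-207. I(M+2)/I(M) = [C(3,1)·p^2·(1−p)] / p^3 = 3·(1−p)/p = 100.000/82.839 = 1.2072
(1−p)/p = 1.2072/3 = 0.4024  ⇒  p = 1/(1 + 0.4024) = 0.7131
Jr-207: 71.3%, Jr-209: 28.7%.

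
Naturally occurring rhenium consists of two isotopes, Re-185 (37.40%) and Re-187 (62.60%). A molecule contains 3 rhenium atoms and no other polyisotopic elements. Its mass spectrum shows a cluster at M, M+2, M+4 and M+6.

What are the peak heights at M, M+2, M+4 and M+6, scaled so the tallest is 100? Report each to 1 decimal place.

Expanding (0.3740 + 0.6260)^3:
P(M) = 0.3740^3 = 0.052314
P(M+2) = 3 × 0.3740^2 × 0.6260^1 = 0.262687
P(M+4) = 3 × 0.3740^1 × 0.6260^2 = 0.439685
P(M+6) = 0.6260^3 = 0.245314
The M+4 peak is largest (0.439685); scaling to 100 gives 11.9 : 59.7 : 100.0 : 55.8.

11.9 : 59.7 : 100.0 : 55.8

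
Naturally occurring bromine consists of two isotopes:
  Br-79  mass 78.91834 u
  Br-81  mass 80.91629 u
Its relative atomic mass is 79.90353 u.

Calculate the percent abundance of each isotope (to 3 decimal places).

Let x be the fractional abundance of Br-79; then Br-81 has abundance 1 − x.
78.91834·x + 80.91629·(1 − x) = 79.90353
(78.91834 − 80.91629)·x = 79.90353 − 80.91629
x = -1.01276 / -1.99795 = 0.50690 → 50.690% Br-79, 49.310% Br-81.

Br-79: 50.690%, Br-81: 49.310%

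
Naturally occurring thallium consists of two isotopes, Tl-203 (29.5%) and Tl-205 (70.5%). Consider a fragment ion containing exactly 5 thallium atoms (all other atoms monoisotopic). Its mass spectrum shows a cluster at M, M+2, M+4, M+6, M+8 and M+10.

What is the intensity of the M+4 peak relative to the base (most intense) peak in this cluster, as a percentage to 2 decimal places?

(0.295 + 0.705)^5 gives M 0.0022, M+2 0.0267, M+4 0.1276, M+6 0.3049, M+8 0.3644, M+10 0.1742; the largest is M+8.
P(M+8) = C(5,4) × 0.295^1 × 0.705^4 = 5 × 0.2950 × 0.24703385 = 0.364375 (base)
P(M+4) = C(5,2) × 0.295^3 × 0.705^2 = 10 × 0.02567237 × 0.497025 = 0.127598
Relative intensity = 0.127598 / 0.364375 × 100 = 35.02

35.02%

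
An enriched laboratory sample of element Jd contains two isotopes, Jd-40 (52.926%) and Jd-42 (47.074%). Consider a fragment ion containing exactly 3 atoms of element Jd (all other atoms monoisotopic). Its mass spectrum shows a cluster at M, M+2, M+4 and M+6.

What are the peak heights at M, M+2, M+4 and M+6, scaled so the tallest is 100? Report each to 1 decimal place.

Expanding (0.52926 + 0.47074)^3:
P(M) = 0.52926^3 = 0.148254
P(M+2) = 3 × 0.52926^2 × 0.47074^1 = 0.395586
P(M+4) = 3 × 0.52926^1 × 0.47074^2 = 0.351846
P(M+6) = 0.47074^3 = 0.104314
The M+2 peak is largest (0.395586); scaling to 100 gives 37.5 : 100.0 : 88.9 : 26.4.

37.5 : 100.0 : 88.9 : 26.4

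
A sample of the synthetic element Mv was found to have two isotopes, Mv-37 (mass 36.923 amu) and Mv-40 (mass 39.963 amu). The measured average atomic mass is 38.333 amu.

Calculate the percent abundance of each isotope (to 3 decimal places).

Mv-37: 53.618%, Mv-40: 46.382%

Writing the weighted mean with unknown fraction x of Mv-37:
36.923·x + 39.963·(1 − x) = 38.333
(36.923 − 39.963)·x = 38.333 − 39.963
x = -1.630 / -3.040 = 0.53618 → 53.618% Mv-37, 46.382% Mv-40.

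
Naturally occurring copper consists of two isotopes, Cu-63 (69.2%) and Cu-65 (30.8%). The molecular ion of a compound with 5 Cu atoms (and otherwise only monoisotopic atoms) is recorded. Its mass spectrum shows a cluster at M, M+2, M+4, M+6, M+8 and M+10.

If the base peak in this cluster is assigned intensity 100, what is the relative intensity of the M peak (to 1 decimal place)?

44.9

Term probabilities: M 0.1587, M+2 0.3531, M+4 0.3144, M+6 0.1399, M+8 0.0311, M+10 0.0028. Base peak = M+2.
P(M+2) = C(5,1) × 0.692^4 × 0.308^1 = 5 × 0.22931073 × 0.3080 = 0.353139 (base)
P(M) = C(5,0) × 0.692^5 × 0.308^0 = 1 × 0.15868303 × 1.0000 = 0.158683
Relative intensity = 0.158683 / 0.353139 × 100 = 44.9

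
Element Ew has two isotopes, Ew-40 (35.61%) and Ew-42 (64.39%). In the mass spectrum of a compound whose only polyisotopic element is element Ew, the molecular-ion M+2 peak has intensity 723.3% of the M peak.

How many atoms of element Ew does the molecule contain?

The M+2/M ratio from n Ew atoms is n · q/p = n · 0.6439/0.3561.
n = 7.233 × 0.3561/0.6439 = 4.00 ≈ 4

4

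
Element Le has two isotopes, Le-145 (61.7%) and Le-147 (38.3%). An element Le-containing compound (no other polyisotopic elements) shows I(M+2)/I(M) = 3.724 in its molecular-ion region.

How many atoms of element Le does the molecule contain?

For n independent Le atoms, I(M+2)/I(M) = n · (abundance Le-147) / (abundance Le-145) = n · 0.383/0.617.
n = 3.724 × 0.617/0.383 = 6.00 ≈ 6

6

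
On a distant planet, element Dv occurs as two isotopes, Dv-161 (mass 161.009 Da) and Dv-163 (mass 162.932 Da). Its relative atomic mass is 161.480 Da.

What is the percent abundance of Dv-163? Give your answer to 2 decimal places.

24.49%

With x = fraction of Dv-161 (so Dv-163 is 1 − x):
161.009·x + 162.932·(1 − x) = 161.480
(161.009 − 162.932)·x = 161.480 − 162.932
x = -1.452 / -1.923 = 0.75507 → 75.51% Dv-161, 24.49% Dv-163.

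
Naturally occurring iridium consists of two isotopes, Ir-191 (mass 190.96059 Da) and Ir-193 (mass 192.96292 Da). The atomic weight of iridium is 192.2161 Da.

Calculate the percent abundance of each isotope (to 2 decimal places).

Ir-191: 37.30%, Ir-193: 62.70%

With x = fraction of Ir-191 (so Ir-193 is 1 − x):
190.96059·x + 192.96292·(1 − x) = 192.2161
(190.96059 − 192.96292)·x = 192.2161 − 192.96292
x = -0.74682 / -2.00233 = 0.37298 → 37.30% Ir-191, 62.70% Ir-193.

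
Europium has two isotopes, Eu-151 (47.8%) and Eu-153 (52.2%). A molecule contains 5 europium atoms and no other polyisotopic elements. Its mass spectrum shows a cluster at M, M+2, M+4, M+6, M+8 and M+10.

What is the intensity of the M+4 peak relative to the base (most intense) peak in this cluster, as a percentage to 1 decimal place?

Term probabilities: M 0.0250, M+2 0.1363, M+4 0.2976, M+6 0.3250, M+8 0.1775, M+10 0.0388. Base peak = M+6.
P(M+6) = C(5,3) × 0.478^2 × 0.522^3 = 10 × 0.228484 × 0.14223665 = 0.324988 (base)
P(M+4) = C(5,2) × 0.478^3 × 0.522^2 = 10 × 0.10921535 × 0.272484 = 0.297594
Relative intensity = 0.297594 / 0.324988 × 100 = 91.6

91.6%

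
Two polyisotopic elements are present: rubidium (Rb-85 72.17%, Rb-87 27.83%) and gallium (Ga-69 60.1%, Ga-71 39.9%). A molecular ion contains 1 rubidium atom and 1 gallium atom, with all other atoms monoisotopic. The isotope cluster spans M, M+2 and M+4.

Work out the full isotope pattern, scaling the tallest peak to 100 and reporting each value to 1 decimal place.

Rubidium pattern (n=1): 0.7217 : 0.2783
Gallium pattern (n=1): 0.6010 : 0.3990
Convolve the two distributions (both contribute in 2-u steps):
  M: 0.7217×0.6010 = 0.433742
  M+2: 0.7217×0.3990 + 0.2783×0.6010 = 0.455217
  M+4: 0.2783×0.3990 = 0.111042
Scale to base peak (0.455217) = 100: 95.3 : 100.0 : 24.4

95.3 : 100.0 : 24.4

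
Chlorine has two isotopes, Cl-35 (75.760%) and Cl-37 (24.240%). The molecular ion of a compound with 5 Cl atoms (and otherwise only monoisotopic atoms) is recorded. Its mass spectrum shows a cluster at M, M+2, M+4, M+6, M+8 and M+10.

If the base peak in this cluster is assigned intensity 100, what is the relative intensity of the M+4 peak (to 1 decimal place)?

64.0

(0.75760 + 0.24240)^5 gives M 0.2496, M+2 0.3993, M+4 0.2555, M+6 0.0817, M+8 0.0131, M+10 0.0008; the largest is M+2.
P(M+2) = C(5,1) × 0.75760^4 × 0.24240^1 = 5 × 0.32942751 × 0.2424 = 0.399266 (base)
P(M+4) = C(5,2) × 0.75760^3 × 0.24240^2 = 10 × 0.4348304 × 0.05875776 = 0.255497
Relative intensity = 0.255497 / 0.399266 × 100 = 64.0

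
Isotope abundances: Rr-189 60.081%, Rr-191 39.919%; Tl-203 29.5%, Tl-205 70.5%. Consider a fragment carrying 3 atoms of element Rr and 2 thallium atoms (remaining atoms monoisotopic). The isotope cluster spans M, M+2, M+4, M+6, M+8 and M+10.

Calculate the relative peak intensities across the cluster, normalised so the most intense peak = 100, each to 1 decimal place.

5.6 : 37.6 : 92.0 : 100.0 : 49.8 : 9.3

Element Rr pattern (n=3): 0.21687598 : 0.43229002 : 0.28722201 : 0.06361199
Thallium pattern (n=2): 0.087025 : 0.41595 : 0.497025
Convolve the two distributions (both contribute in 2-u steps):
  M: 0.21687598×0.087025 = 0.018874
  M+2: 0.21687598×0.41595 + 0.43229002×0.087025 = 0.127830
  M+4: 0.21687598×0.497025 + 0.43229002×0.41595 + 0.28722201×0.087025 = 0.312599
  M+6: 0.43229002×0.497025 + 0.28722201×0.41595 + 0.06361199×0.087025 = 0.339865
  M+8: 0.28722201×0.497025 + 0.06361199×0.41595 = 0.169216
  M+10: 0.06361199×0.497025 = 0.031617
Scale to base peak (0.339865) = 100: 5.6 : 37.6 : 92.0 : 100.0 : 49.8 : 9.3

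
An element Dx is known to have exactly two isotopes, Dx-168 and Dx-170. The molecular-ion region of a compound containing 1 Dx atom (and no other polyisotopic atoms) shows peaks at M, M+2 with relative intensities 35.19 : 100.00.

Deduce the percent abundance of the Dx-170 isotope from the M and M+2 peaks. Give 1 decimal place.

If p is the fraction of Dx that is Dx-168, then I(M+2)/I(M) = [C(1,1)·p^0·(1−p)] / p^1 = 1·(1−p)/p = 100.00/35.19 = 2.8417
(1−p)/p = 2.8417/1 = 2.8417  ⇒  p = 1/(1 + 2.8417) = 0.2603
Dx-168: 26.0%, Dx-170: 74.0%.

74.0%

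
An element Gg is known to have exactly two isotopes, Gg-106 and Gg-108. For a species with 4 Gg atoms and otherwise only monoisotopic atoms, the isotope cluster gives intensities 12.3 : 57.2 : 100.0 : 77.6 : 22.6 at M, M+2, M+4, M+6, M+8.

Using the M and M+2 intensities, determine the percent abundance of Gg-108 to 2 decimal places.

If p is the fraction of Gg that is Gg-106, then I(M+2)/I(M) = [C(4,1)·p^3·(1−p)] / p^4 = 4·(1−p)/p = 57.2/12.3 = 4.6504
(1−p)/p = 4.6504/4 = 1.1626  ⇒  p = 1/(1 + 1.1626) = 0.4624
Gg-106: 46.24%, Gg-108: 53.76%.

53.76%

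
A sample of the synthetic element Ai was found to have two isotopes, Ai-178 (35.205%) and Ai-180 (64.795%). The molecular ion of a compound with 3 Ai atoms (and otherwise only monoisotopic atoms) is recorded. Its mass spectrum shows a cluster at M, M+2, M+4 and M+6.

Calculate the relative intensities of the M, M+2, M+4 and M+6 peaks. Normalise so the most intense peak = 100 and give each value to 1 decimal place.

Each Ai atom is independently Ai-178 (p = 0.35205) or Ai-180 (q = 0.64795); the cluster is the binomial expansion (p + q)^3.
P(M) = 0.35205^3 = 0.043633
P(M+2) = 3 × 0.35205^2 × 0.64795^1 = 0.240919
P(M+4) = 3 × 0.35205^1 × 0.64795^2 = 0.443413
P(M+6) = 0.64795^3 = 0.272035
The M+4 peak is largest (0.443413); scaling to 100 gives 9.8 : 54.3 : 100.0 : 61.4.

9.8 : 54.3 : 100.0 : 61.4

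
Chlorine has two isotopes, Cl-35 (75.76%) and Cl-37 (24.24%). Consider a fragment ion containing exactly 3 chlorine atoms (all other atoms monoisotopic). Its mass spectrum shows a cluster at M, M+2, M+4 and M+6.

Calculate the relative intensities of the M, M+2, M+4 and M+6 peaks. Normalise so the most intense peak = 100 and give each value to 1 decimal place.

The 3 Cl atoms are independent, so intensities follow the terms of (0.7576 + 0.2424)^3.
P(M) = 0.7576^3 = 0.434830
P(M+2) = 3 × 0.7576^2 × 0.2424^1 = 0.417382
P(M+4) = 3 × 0.7576^1 × 0.2424^2 = 0.133545
P(M+6) = 0.2424^3 = 0.014243
The M peak is largest (0.434830); scaling to 100 gives 100.0 : 96.0 : 30.7 : 3.3.

100.0 : 96.0 : 30.7 : 3.3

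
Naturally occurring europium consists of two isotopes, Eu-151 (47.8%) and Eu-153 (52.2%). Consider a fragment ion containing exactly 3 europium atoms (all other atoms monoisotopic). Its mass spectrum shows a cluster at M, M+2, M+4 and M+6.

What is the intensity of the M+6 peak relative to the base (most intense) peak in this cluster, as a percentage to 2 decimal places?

36.40%

Term probabilities: M 0.1092, M+2 0.3578, M+4 0.3907, M+6 0.1422. Base peak = M+4.
P(M+4) = C(3,2) × 0.478^1 × 0.522^2 = 3 × 0.4780 × 0.272484 = 0.390742 (base)
P(M+6) = C(3,3) × 0.478^0 × 0.522^3 = 1 × 1.0000 × 0.14223665 = 0.142237
Relative intensity = 0.142237 / 0.390742 × 100 = 36.40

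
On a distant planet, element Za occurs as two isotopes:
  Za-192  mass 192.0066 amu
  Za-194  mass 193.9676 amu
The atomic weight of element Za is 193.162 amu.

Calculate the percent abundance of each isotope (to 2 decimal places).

With x = fraction of Za-192 (so Za-194 is 1 − x):
192.0066·x + 193.9676·(1 − x) = 193.162
(192.0066 − 193.9676)·x = 193.162 − 193.9676
x = -0.8056 / -1.9610 = 0.41081 → 41.08% Za-192, 58.92% Za-194.

Za-192: 41.08%, Za-194: 58.92%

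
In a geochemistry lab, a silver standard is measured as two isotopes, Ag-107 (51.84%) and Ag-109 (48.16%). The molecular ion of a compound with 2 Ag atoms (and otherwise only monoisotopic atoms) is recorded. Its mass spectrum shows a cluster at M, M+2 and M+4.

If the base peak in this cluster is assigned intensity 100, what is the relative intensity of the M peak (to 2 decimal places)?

(0.5184 + 0.4816)^2 gives M 0.2687, M+2 0.4993, M+4 0.2319; the largest is M+2.
P(M+2) = C(2,1) × 0.5184^1 × 0.4816^1 = 2 × 0.5184 × 0.4816 = 0.499323 (base)
P(M) = C(2,0) × 0.5184^2 × 0.4816^0 = 1 × 0.26873856 × 1.0000 = 0.268739
Relative intensity = 0.268739 / 0.499323 × 100 = 53.82

53.82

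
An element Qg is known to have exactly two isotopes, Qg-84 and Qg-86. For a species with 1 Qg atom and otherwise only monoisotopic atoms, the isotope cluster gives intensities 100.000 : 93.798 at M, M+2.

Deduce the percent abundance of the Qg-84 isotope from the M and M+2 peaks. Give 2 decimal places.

51.60%

Write p for the Qg-84 fraction. I(M+2)/I(M) = [C(1,1)·p^0·(1−p)] / p^1 = 1·(1−p)/p = 93.798/100.000 = 0.9380
(1−p)/p = 0.9380/1 = 0.9380  ⇒  p = 1/(1 + 0.9380) = 0.5160
Qg-84: 51.60%, Qg-86: 48.40%.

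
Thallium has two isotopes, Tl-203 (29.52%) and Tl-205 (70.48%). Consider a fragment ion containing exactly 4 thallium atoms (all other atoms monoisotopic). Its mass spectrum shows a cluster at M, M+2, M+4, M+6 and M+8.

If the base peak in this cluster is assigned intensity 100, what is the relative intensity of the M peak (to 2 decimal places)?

1.84

Term probabilities: M 0.0076, M+2 0.0725, M+4 0.2597, M+6 0.4134, M+8 0.2468. Base peak = M+6.
P(M+6) = C(4,3) × 0.2952^1 × 0.7048^3 = 4 × 0.2952 × 0.35010449 = 0.413403 (base)
P(M) = C(4,0) × 0.2952^4 × 0.7048^0 = 1 × 0.00759391 × 1.0000 = 0.007594
Relative intensity = 0.007594 / 0.413403 × 100 = 1.84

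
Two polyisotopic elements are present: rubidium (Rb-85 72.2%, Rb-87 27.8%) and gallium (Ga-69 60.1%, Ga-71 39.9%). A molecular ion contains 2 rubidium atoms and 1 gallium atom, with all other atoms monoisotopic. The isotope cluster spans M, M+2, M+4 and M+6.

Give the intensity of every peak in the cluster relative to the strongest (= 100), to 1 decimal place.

69.7 : 100.0 : 46.0 : 6.9

Rubidium pattern (n=2): 0.521284 : 0.401432 : 0.077284
Gallium pattern (n=1): 0.6010 : 0.3990
Convolve the two distributions (both contribute in 2-u steps):
  M: 0.521284×0.6010 = 0.313292
  M+2: 0.521284×0.3990 + 0.401432×0.6010 = 0.449253
  M+4: 0.401432×0.3990 + 0.077284×0.6010 = 0.206619
  M+6: 0.077284×0.3990 = 0.030836
Scale to base peak (0.449253) = 100: 69.7 : 100.0 : 46.0 : 6.9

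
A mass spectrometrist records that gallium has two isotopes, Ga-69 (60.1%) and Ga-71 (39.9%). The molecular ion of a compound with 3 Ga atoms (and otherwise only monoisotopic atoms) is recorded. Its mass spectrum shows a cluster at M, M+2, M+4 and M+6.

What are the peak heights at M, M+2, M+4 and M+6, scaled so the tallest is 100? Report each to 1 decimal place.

Each Ga atom is independently Ga-69 (p = 0.601) or Ga-71 (q = 0.399); the cluster is the binomial expansion (p + q)^3.
P(M) = 0.601^3 = 0.217082
P(M+2) = 3 × 0.601^2 × 0.399^1 = 0.432358
P(M+4) = 3 × 0.601^1 × 0.399^2 = 0.287039
P(M+6) = 0.399^3 = 0.063521
The M+2 peak is largest (0.432358); scaling to 100 gives 50.2 : 100.0 : 66.4 : 14.7.

50.2 : 100.0 : 66.4 : 14.7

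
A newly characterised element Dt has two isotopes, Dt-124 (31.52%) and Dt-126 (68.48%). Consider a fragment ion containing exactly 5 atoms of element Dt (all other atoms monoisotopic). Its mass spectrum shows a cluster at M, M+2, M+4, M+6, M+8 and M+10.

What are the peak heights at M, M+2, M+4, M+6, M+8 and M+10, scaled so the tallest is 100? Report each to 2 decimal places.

Each Dt atom is independently Dt-124 (p = 0.3152) or Dt-126 (q = 0.6848); the cluster is the binomial expansion (p + q)^5.
P(M) = 0.3152^5 = 0.003111
P(M+2) = 5 × 0.3152^4 × 0.6848^1 = 0.033797
P(M+4) = 10 × 0.3152^3 × 0.6848^2 = 0.146854
P(M+6) = 10 × 0.3152^2 × 0.6848^3 = 0.319054
P(M+8) = 5 × 0.3152^1 × 0.6848^4 = 0.346586
P(M+10) = 0.6848^5 = 0.150598
The M+8 peak is largest (0.346586); scaling to 100 gives 0.90 : 9.75 : 42.37 : 92.06 : 100.00 : 43.45.

0.90 : 9.75 : 42.37 : 92.06 : 100.00 : 43.45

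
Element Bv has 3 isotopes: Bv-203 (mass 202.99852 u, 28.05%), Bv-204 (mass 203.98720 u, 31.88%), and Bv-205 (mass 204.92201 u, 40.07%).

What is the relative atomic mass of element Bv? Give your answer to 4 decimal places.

204.0845 u

Average mass = Σ (abundance × isotope mass) = 0.2805 × 202.99852 + 0.3188 × 203.98720 + 0.4007 × 204.92201
= 56.941085 + 65.031119 + 82.112249 = 204.084453 u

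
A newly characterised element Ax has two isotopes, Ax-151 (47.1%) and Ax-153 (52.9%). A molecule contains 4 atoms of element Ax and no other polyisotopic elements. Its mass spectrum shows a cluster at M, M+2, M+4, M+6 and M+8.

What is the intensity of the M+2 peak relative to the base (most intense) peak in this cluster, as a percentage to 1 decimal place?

(0.471 + 0.529)^4 gives M 0.0492, M+2 0.2211, M+4 0.3725, M+6 0.2789, M+8 0.0783; the largest is M+4.
P(M+4) = C(4,2) × 0.471^2 × 0.529^2 = 6 × 0.221841 × 0.279841 = 0.372481 (base)
P(M+2) = C(4,1) × 0.471^3 × 0.529^1 = 4 × 0.10448711 × 0.5290 = 0.221095
Relative intensity = 0.221095 / 0.372481 × 100 = 59.4

59.4%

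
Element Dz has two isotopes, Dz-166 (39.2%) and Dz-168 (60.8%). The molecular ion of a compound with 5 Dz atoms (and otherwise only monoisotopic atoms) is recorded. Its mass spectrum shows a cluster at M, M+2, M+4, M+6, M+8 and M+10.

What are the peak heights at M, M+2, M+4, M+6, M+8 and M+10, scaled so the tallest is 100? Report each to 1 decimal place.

Each Dz atom is independently Dz-166 (p = 0.392) or Dz-168 (q = 0.608); the cluster is the binomial expansion (p + q)^5.
P(M) = 0.392^5 = 0.009256
P(M+2) = 5 × 0.392^4 × 0.608^1 = 0.071782
P(M+4) = 10 × 0.392^3 × 0.608^2 = 0.222672
P(M+6) = 10 × 0.392^2 × 0.608^3 = 0.345369
P(M+8) = 5 × 0.392^1 × 0.608^4 = 0.267837
P(M+10) = 0.608^5 = 0.083084
The M+6 peak is largest (0.345369); scaling to 100 gives 2.7 : 20.8 : 64.5 : 100.0 : 77.6 : 24.1.

2.7 : 20.8 : 64.5 : 100.0 : 77.6 : 24.1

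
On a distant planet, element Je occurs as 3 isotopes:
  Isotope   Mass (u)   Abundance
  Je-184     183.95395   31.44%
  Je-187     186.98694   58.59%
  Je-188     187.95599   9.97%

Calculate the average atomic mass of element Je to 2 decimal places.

186.13 u

Average mass = Σ (abundance × isotope mass) = 0.3144 × 183.95395 + 0.5859 × 186.98694 + 0.0997 × 187.95599
= 57.835122 + 109.555648 + 18.739212 = 186.129982 u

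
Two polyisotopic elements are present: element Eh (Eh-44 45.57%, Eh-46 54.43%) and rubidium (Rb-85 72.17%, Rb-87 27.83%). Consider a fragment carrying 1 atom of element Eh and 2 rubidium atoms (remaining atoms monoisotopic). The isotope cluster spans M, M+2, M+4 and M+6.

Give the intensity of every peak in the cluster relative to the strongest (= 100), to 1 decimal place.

Element Eh pattern (n=1): 0.4557 : 0.5443
Rubidium pattern (n=2): 0.52085089 : 0.40169822 : 0.07745089
Convolve the two distributions (both contribute in 2-u steps):
  M: 0.4557×0.52085089 = 0.237352
  M+2: 0.4557×0.40169822 + 0.5443×0.52085089 = 0.466553
  M+4: 0.4557×0.07745089 + 0.5443×0.40169822 = 0.253939
  M+6: 0.5443×0.07745089 = 0.042157
Scale to base peak (0.466553) = 100: 50.9 : 100.0 : 54.4 : 9.0

50.9 : 100.0 : 54.4 : 9.0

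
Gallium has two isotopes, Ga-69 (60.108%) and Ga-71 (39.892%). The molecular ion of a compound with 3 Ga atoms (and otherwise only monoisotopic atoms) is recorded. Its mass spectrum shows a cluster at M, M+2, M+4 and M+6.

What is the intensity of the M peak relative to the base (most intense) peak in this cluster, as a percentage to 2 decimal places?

Term probabilities: M 0.2172, M+2 0.4324, M+4 0.2870, M+6 0.0635. Base peak = M+2.
P(M+2) = C(3,1) × 0.60108^2 × 0.39892^1 = 3 × 0.36129717 × 0.39892 = 0.432386 (base)
P(M) = C(3,0) × 0.60108^3 × 0.39892^0 = 1 × 0.2171685 × 1.0000 = 0.217169
Relative intensity = 0.217169 / 0.432386 × 100 = 50.23

50.23%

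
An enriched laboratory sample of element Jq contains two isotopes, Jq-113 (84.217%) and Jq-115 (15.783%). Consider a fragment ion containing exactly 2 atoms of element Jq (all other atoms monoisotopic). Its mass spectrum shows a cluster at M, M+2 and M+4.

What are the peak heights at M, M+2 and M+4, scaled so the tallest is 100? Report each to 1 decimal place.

Each Jq atom is independently Jq-113 (p = 0.84217) or Jq-115 (q = 0.15783); the cluster is the binomial expansion (p + q)^2.
P(M) = 0.84217^2 = 0.709250
P(M+2) = 2 × 0.84217^1 × 0.15783^1 = 0.265839
P(M+4) = 0.15783^2 = 0.024910
The M peak is largest (0.709250); scaling to 100 gives 100.0 : 37.5 : 3.5.

100.0 : 37.5 : 3.5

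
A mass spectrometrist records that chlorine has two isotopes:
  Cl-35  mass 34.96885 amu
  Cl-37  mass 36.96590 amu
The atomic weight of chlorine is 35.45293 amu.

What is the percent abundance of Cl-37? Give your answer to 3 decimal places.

With x = fraction of Cl-35 (so Cl-37 is 1 − x):
34.96885·x + 36.96590·(1 − x) = 35.45293
(34.96885 − 36.96590)·x = 35.45293 − 36.96590
x = -1.51297 / -1.99705 = 0.75760 → 75.760% Cl-35, 24.240% Cl-37.

24.240%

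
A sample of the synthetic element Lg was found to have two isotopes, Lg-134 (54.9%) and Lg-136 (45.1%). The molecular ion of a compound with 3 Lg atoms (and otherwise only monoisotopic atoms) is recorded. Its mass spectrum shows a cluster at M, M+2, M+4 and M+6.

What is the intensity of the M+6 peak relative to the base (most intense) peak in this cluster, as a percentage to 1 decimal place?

(0.549 + 0.451)^3 gives M 0.1655, M+2 0.4078, M+4 0.3350, M+6 0.0917; the largest is M+2.
P(M+2) = C(3,1) × 0.549^2 × 0.451^1 = 3 × 0.301401 × 0.4510 = 0.407796 (base)
P(M+6) = C(3,3) × 0.549^0 × 0.451^3 = 1 × 1.0000 × 0.09173385 = 0.091734
Relative intensity = 0.091734 / 0.407796 × 100 = 22.5

22.5%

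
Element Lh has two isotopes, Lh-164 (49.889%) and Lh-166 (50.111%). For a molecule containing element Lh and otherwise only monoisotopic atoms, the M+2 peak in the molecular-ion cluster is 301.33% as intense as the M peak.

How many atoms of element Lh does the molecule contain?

For n independent Lh atoms, I(M+2)/I(M) = n · (abundance Lh-166) / (abundance Lh-164) = n · 0.50111/0.49889.
n = 3.0133 × 0.49889/0.50111 = 3.00 ≈ 3

3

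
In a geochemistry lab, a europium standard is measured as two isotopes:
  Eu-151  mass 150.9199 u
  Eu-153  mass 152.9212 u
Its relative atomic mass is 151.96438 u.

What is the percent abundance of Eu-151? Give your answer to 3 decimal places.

47.810%

Writing the weighted mean with unknown fraction x of Eu-151:
150.9199·x + 152.9212·(1 − x) = 151.96438
(150.9199 − 152.9212)·x = 151.96438 − 152.9212
x = -0.95682 / -2.0013 = 0.47810 → 47.810% Eu-151, 52.190% Eu-153.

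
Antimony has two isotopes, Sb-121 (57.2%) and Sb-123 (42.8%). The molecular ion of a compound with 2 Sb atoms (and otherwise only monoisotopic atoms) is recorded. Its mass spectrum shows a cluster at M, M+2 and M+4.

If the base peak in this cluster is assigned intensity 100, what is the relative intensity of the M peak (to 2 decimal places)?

Term probabilities: M 0.3272, M+2 0.4896, M+4 0.1832. Base peak = M+2.
P(M+2) = C(2,1) × 0.572^1 × 0.428^1 = 2 × 0.5720 × 0.4280 = 0.489632 (base)
P(M) = C(2,0) × 0.572^2 × 0.428^0 = 1 × 0.327184 × 1.0000 = 0.327184
Relative intensity = 0.327184 / 0.489632 × 100 = 66.82

66.82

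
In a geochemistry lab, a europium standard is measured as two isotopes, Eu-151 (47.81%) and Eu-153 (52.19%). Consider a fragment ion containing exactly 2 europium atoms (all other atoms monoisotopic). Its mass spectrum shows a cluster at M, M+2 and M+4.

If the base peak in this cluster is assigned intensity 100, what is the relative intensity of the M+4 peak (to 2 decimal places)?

(0.4781 + 0.5219)^2 gives M 0.2286, M+2 0.4990, M+4 0.2724; the largest is M+2.
P(M+2) = C(2,1) × 0.4781^1 × 0.5219^1 = 2 × 0.4781 × 0.5219 = 0.499041 (base)
P(M+4) = C(2,2) × 0.4781^0 × 0.5219^2 = 1 × 1.0000 × 0.27237961 = 0.272380
Relative intensity = 0.272380 / 0.499041 × 100 = 54.58

54.58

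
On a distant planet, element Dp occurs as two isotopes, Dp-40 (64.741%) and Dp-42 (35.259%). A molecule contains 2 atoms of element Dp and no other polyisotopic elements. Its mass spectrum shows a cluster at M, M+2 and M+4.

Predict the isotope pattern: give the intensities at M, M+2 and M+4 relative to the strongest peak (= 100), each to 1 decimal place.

Expanding (0.64741 + 0.35259)^2:
P(M) = 0.64741^2 = 0.419140
P(M+2) = 2 × 0.64741^1 × 0.35259^1 = 0.456541
P(M+4) = 0.35259^2 = 0.124320
The M+2 peak is largest (0.456541); scaling to 100 gives 91.8 : 100.0 : 27.2.

91.8 : 100.0 : 27.2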